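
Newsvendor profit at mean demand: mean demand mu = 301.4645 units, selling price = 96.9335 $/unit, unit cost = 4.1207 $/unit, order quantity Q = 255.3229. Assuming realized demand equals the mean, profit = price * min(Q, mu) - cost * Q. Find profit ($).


Sales at mu = min(255.3229, 301.4645) = 255.3229
Revenue = 96.9335 * 255.3229 = 24749.3423
Total cost = 4.1207 * 255.3229 = 1052.1091
Profit = 24749.3423 - 1052.1091 = 23697.2333

23697.2333 $


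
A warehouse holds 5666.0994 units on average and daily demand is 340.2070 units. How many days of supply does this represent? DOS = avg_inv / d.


DOS = 5666.0994 / 340.2070 = 16.6549

16.6549 days


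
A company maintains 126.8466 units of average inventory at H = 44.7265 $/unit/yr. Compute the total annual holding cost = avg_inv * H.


Cost = 126.8466 * 44.7265 = 5673.4045

5673.4045 $/yr


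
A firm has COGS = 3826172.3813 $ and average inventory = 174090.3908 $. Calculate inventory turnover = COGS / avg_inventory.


Turnover = 3826172.3813 / 174090.3908 = 21.9781

21.9781


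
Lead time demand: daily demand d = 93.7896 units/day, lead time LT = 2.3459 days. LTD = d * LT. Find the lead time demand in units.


LTD = 93.7896 * 2.3459 = 220.0210

220.0210 units


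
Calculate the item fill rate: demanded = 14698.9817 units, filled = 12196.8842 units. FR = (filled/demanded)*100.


FR = 12196.8842 / 14698.9817 * 100 = 82.9777

82.9777%


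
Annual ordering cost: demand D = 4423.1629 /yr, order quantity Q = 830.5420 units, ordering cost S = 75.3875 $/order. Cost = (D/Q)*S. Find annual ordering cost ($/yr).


Number of orders = D/Q = 5.3256
Cost = 5.3256 * 75.3875 = 401.4863

401.4863 $/yr


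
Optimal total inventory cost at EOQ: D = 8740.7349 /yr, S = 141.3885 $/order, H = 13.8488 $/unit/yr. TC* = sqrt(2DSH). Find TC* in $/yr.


2*D*S*H = 34229785.2660
TC* = sqrt(34229785.2660) = 5850.6226

5850.6226 $/yr


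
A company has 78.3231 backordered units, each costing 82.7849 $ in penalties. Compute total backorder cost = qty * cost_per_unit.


Total = 78.3231 * 82.7849 = 6483.9700

6483.9700 $


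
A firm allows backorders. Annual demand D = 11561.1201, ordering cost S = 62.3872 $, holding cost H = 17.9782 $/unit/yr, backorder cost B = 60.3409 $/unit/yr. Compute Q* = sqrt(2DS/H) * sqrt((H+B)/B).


sqrt(2DS/H) = 283.2628
sqrt((H+B)/B) = 1.1393
Q* = 283.2628 * 1.1393 = 322.7138

322.7138 units


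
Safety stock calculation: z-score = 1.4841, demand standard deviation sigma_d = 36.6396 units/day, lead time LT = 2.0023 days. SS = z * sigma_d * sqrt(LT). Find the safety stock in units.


sqrt(LT) = sqrt(2.0023) = 1.4150
SS = 1.4841 * 36.6396 * 1.4150 = 76.9447

76.9447 units


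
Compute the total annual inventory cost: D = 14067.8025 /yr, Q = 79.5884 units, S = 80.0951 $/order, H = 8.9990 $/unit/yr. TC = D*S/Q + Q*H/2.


Ordering cost = D*S/Q = 14157.3652
Holding cost = Q*H/2 = 358.1080
TC = 14157.3652 + 358.1080 = 14515.4733

14515.4733 $/yr


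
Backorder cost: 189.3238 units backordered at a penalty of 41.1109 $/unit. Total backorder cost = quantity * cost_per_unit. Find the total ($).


Total = 189.3238 * 41.1109 = 7783.2718

7783.2718 $


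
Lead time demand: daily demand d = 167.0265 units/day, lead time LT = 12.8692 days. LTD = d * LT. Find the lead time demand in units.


LTD = 167.0265 * 12.8692 = 2149.4974

2149.4974 units


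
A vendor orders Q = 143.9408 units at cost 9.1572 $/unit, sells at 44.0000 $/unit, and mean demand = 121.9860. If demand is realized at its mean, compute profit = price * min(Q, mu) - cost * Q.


Sales at mu = min(143.9408, 121.9860) = 121.9860
Revenue = 44.0000 * 121.9860 = 5367.3840
Total cost = 9.1572 * 143.9408 = 1318.0947
Profit = 5367.3840 - 1318.0947 = 4049.2893

4049.2893 $


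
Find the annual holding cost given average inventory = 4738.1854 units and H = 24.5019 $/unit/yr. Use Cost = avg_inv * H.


Cost = 4738.1854 * 24.5019 = 116094.5449

116094.5449 $/yr


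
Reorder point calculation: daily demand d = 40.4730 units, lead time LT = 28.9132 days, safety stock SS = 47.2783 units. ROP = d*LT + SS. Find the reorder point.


d*LT = 40.4730 * 28.9132 = 1170.2039
ROP = 1170.2039 + 47.2783 = 1217.4822

1217.4822 units


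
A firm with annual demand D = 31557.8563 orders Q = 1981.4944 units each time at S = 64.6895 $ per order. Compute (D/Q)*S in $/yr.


Number of orders = D/Q = 15.9263
Cost = 15.9263 * 64.6895 = 1030.2638

1030.2638 $/yr


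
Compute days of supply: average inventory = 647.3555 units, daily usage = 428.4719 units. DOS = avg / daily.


DOS = 647.3555 / 428.4719 = 1.5108

1.5108 days


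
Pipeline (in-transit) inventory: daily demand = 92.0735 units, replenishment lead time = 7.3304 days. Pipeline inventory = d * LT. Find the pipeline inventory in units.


Pipeline = 92.0735 * 7.3304 = 674.9356

674.9356 units


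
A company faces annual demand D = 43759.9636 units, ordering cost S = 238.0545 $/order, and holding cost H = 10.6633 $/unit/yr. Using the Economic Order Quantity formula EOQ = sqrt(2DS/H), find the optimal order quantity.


2*D*S = 2 * 43759.9636 * 238.0545 = 20834512.5096
2*D*S/H = 1953852.2324
EOQ = sqrt(1953852.2324) = 1397.8026

1397.8026 units


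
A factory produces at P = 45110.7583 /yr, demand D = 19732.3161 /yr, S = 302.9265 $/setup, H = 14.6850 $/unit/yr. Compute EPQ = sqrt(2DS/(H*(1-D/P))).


1 - D/P = 1 - 0.4374 = 0.5626
H*(1-D/P) = 8.2615
2DS = 11954882.9061
EPQ = sqrt(1447060.0140) = 1202.9381

1202.9381 units


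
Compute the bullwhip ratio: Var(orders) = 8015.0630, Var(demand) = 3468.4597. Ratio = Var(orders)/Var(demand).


BW = 8015.0630 / 3468.4597 = 2.3108

2.3108


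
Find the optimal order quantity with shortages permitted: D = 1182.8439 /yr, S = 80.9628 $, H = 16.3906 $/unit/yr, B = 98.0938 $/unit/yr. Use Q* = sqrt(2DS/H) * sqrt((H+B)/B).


sqrt(2DS/H) = 108.0996
sqrt((H+B)/B) = 1.0803
Q* = 108.0996 * 1.0803 = 116.7821

116.7821 units


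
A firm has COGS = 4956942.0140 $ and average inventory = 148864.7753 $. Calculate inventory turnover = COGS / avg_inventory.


Turnover = 4956942.0140 / 148864.7753 = 33.2983

33.2983


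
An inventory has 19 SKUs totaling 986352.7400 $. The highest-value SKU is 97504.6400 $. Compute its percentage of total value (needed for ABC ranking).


Top item = 97504.6400
Total = 986352.7400
Percentage = 97504.6400 / 986352.7400 * 100 = 9.8854

9.8854%


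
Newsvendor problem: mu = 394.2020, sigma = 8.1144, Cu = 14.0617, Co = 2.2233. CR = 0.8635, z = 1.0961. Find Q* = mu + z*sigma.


CR = Cu/(Cu+Co) = 14.0617/(14.0617+2.2233) = 0.8635
z = 1.0961
Q* = 394.2020 + 1.0961 * 8.1144 = 403.0962

403.0962 units


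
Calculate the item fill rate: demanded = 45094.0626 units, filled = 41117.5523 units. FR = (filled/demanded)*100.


FR = 41117.5523 / 45094.0626 * 100 = 91.1817

91.1817%


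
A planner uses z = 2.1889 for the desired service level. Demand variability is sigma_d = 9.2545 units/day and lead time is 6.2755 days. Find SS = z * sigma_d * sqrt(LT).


sqrt(LT) = sqrt(6.2755) = 2.5051
SS = 2.1889 * 9.2545 * 2.5051 = 50.7461

50.7461 units


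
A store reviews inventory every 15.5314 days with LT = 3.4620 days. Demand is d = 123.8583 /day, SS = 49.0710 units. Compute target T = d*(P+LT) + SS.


P + LT = 18.9934
d*(P+LT) = 123.8583 * 18.9934 = 2352.4902
T = 2352.4902 + 49.0710 = 2401.5612

2401.5612 units


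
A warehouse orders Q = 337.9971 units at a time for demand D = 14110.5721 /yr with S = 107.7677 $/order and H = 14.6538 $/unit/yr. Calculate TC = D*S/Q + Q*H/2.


Ordering cost = D*S/Q = 4499.0442
Holding cost = Q*H/2 = 2476.4710
TC = 4499.0442 + 2476.4710 = 6975.5152

6975.5152 $/yr


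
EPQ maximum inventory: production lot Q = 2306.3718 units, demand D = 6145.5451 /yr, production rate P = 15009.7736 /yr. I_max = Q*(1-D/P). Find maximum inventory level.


D/P = 0.4094
1 - D/P = 0.5906
I_max = 2306.3718 * 0.5906 = 1362.0596

1362.0596 units


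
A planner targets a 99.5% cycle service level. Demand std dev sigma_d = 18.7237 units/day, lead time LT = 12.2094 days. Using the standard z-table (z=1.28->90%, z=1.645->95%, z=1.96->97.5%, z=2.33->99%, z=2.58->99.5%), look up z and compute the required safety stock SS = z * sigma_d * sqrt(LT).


From the table, SL = 99.5% corresponds to z = 2.58
sqrt(LT) = sqrt(12.2094) = 3.4942
SS = 2.58 * 18.7237 * 3.4942 = 168.7946

168.7946 units


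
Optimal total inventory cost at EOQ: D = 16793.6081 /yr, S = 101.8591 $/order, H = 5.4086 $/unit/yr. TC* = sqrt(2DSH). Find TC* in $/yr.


2*D*S*H = 18503705.5207
TC* = sqrt(18503705.5207) = 4301.5934

4301.5934 $/yr


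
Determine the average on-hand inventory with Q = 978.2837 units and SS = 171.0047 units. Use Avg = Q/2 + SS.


Q/2 = 489.1418
Avg = 489.1418 + 171.0047 = 660.1465

660.1465 units


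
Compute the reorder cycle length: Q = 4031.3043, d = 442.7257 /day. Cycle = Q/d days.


Cycle = 4031.3043 / 442.7257 = 9.1056

9.1056 days


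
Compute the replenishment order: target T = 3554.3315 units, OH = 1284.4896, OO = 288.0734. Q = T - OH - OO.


Inventory position = OH + OO = 1284.4896 + 288.0734 = 1572.5630
Q = 3554.3315 - 1572.5630 = 1981.7685

1981.7685 units


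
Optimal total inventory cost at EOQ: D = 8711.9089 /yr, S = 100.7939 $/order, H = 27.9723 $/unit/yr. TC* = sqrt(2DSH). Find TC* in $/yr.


2*D*S*H = 49125360.2276
TC* = sqrt(49125360.2276) = 7008.9486

7008.9486 $/yr


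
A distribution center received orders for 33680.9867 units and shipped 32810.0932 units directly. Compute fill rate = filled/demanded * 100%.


FR = 32810.0932 / 33680.9867 * 100 = 97.4143

97.4143%


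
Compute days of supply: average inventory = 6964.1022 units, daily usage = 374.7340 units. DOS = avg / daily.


DOS = 6964.1022 / 374.7340 = 18.5841

18.5841 days


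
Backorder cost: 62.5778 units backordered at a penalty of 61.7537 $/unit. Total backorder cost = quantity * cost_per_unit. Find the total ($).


Total = 62.5778 * 61.7537 = 3864.4107

3864.4107 $


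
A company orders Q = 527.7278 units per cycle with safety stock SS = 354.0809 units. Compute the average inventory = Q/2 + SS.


Q/2 = 263.8639
Avg = 263.8639 + 354.0809 = 617.9448

617.9448 units


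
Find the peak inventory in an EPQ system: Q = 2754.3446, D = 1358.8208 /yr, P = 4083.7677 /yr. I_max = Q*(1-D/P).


D/P = 0.3327
1 - D/P = 0.6673
I_max = 2754.3446 * 0.6673 = 1837.8721

1837.8721 units


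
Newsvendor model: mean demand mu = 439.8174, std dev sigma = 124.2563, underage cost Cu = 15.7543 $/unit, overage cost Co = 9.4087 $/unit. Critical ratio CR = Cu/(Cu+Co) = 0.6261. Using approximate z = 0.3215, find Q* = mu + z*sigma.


CR = Cu/(Cu+Co) = 15.7543/(15.7543+9.4087) = 0.6261
z = 0.3215
Q* = 439.8174 + 0.3215 * 124.2563 = 479.7658

479.7658 units


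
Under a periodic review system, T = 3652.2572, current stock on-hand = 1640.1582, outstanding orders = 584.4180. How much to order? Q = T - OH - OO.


Inventory position = OH + OO = 1640.1582 + 584.4180 = 2224.5762
Q = 3652.2572 - 2224.5762 = 1427.6810

1427.6810 units


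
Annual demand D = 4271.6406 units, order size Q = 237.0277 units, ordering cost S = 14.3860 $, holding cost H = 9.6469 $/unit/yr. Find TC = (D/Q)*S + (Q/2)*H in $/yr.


Ordering cost = D*S/Q = 259.2601
Holding cost = Q*H/2 = 1143.2913
TC = 259.2601 + 1143.2913 = 1402.5513

1402.5513 $/yr


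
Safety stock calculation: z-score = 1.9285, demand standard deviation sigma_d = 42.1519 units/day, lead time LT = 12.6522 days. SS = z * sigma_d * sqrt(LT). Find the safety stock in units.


sqrt(LT) = sqrt(12.6522) = 3.5570
SS = 1.9285 * 42.1519 * 3.5570 = 289.1478

289.1478 units


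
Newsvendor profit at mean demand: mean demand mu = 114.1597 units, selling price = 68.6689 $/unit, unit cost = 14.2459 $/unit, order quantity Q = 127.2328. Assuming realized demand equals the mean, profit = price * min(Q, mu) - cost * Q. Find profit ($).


Sales at mu = min(127.2328, 114.1597) = 114.1597
Revenue = 68.6689 * 114.1597 = 7839.2210
Total cost = 14.2459 * 127.2328 = 1812.5457
Profit = 7839.2210 - 1812.5457 = 6026.6753

6026.6753 $


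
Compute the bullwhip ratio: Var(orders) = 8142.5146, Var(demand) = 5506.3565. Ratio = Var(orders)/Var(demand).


BW = 8142.5146 / 5506.3565 = 1.4787

1.4787


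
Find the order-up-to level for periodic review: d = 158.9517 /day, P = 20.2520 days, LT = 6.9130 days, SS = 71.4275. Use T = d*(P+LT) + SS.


P + LT = 27.1650
d*(P+LT) = 158.9517 * 27.1650 = 4317.9229
T = 4317.9229 + 71.4275 = 4389.3504

4389.3504 units


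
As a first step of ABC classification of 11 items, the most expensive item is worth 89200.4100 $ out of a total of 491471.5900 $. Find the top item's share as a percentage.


Top item = 89200.4100
Total = 491471.5900
Percentage = 89200.4100 / 491471.5900 * 100 = 18.1497

18.1497%


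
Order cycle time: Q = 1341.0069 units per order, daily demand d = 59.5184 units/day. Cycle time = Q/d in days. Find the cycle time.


Cycle = 1341.0069 / 59.5184 = 22.5310

22.5310 days


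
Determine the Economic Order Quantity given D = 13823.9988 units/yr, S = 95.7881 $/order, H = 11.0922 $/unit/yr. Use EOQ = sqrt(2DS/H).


2*D*S = 2 * 13823.9988 * 95.7881 = 2648349.1589
2*D*S/H = 238757.7901
EOQ = sqrt(238757.7901) = 488.6285

488.6285 units


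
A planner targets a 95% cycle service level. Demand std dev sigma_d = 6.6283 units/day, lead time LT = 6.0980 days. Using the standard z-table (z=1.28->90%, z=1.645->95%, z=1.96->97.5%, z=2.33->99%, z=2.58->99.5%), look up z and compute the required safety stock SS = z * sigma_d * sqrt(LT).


From the table, SL = 95% corresponds to z = 1.645
sqrt(LT) = sqrt(6.0980) = 2.4694
SS = 1.645 * 6.6283 * 2.4694 = 26.9254

26.9254 units


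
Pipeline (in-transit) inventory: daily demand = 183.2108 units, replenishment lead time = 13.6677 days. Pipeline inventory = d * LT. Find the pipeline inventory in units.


Pipeline = 183.2108 * 13.6677 = 2504.0703

2504.0703 units


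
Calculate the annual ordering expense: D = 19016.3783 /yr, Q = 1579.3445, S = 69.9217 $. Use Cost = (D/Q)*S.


Number of orders = D/Q = 12.0407
Cost = 12.0407 * 69.9217 = 841.9047

841.9047 $/yr


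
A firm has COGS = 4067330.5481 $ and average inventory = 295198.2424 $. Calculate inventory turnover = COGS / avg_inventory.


Turnover = 4067330.5481 / 295198.2424 = 13.7783

13.7783


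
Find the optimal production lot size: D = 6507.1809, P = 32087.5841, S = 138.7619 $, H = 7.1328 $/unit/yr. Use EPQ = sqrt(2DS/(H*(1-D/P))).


1 - D/P = 1 - 0.2028 = 0.7972
H*(1-D/P) = 5.6863
2DS = 1805897.5707
EPQ = sqrt(317586.9887) = 563.5486

563.5486 units


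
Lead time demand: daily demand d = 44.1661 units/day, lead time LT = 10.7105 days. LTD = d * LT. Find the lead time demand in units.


LTD = 44.1661 * 10.7105 = 473.0410

473.0410 units


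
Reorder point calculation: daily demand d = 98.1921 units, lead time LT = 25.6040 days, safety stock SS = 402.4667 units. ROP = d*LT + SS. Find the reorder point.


d*LT = 98.1921 * 25.6040 = 2514.1105
ROP = 2514.1105 + 402.4667 = 2916.5772

2916.5772 units


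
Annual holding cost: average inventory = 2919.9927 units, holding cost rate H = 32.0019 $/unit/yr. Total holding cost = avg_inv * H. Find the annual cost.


Cost = 2919.9927 * 32.0019 = 93445.3144

93445.3144 $/yr


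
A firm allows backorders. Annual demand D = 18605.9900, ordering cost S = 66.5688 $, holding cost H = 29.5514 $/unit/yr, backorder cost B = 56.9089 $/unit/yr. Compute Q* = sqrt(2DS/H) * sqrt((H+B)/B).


sqrt(2DS/H) = 289.5261
sqrt((H+B)/B) = 1.2326
Q* = 289.5261 * 1.2326 = 356.8667

356.8667 units


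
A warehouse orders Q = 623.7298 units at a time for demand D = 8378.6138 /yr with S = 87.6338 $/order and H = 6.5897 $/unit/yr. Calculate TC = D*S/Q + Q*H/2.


Ordering cost = D*S/Q = 1177.1921
Holding cost = Q*H/2 = 2055.0961
TC = 1177.1921 + 2055.0961 = 3232.2882

3232.2882 $/yr


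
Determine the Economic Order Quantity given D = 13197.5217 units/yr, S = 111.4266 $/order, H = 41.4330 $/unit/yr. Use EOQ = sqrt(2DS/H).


2*D*S = 2 * 13197.5217 * 111.4266 = 2941109.9429
2*D*S/H = 70984.7209
EOQ = sqrt(70984.7209) = 266.4296

266.4296 units


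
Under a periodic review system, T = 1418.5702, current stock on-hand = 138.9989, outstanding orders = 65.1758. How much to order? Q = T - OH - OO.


Inventory position = OH + OO = 138.9989 + 65.1758 = 204.1747
Q = 1418.5702 - 204.1747 = 1214.3955

1214.3955 units


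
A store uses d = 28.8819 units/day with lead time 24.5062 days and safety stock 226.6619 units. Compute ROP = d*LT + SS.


d*LT = 28.8819 * 24.5062 = 707.7856
ROP = 707.7856 + 226.6619 = 934.4475

934.4475 units


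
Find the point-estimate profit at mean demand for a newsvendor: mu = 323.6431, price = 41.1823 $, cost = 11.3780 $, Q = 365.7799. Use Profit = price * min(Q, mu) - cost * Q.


Sales at mu = min(365.7799, 323.6431) = 323.6431
Revenue = 41.1823 * 323.6431 = 13328.3672
Total cost = 11.3780 * 365.7799 = 4161.8437
Profit = 13328.3672 - 4161.8437 = 9166.5235

9166.5235 $


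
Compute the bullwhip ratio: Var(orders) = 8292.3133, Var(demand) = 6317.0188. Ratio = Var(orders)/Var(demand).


BW = 8292.3133 / 6317.0188 = 1.3127

1.3127


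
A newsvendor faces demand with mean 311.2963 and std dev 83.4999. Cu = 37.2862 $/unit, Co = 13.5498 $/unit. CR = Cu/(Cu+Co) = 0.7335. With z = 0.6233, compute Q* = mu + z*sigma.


CR = Cu/(Cu+Co) = 37.2862/(37.2862+13.5498) = 0.7335
z = 0.6233
Q* = 311.2963 + 0.6233 * 83.4999 = 363.3418

363.3418 units


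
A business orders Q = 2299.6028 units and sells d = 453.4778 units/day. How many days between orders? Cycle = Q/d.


Cycle = 2299.6028 / 453.4778 = 5.0710

5.0710 days


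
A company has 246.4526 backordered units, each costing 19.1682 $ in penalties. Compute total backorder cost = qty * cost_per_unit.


Total = 246.4526 * 19.1682 = 4724.0527

4724.0527 $


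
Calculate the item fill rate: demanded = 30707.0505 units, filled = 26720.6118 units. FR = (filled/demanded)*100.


FR = 26720.6118 / 30707.0505 * 100 = 87.0178

87.0178%


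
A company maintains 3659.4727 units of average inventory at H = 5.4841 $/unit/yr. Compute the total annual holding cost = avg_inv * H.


Cost = 3659.4727 * 5.4841 = 20068.9142

20068.9142 $/yr


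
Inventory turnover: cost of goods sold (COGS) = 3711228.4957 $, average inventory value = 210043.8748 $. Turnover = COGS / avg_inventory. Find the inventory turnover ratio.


Turnover = 3711228.4957 / 210043.8748 = 17.6688

17.6688


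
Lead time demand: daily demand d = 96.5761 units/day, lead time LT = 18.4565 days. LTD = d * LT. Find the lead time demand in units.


LTD = 96.5761 * 18.4565 = 1782.4568

1782.4568 units


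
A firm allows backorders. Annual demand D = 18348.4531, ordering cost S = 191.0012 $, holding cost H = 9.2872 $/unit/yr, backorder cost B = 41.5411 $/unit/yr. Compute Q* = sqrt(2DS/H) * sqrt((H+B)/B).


sqrt(2DS/H) = 868.7411
sqrt((H+B)/B) = 1.1061
Q* = 868.7411 * 1.1061 = 960.9575

960.9575 units


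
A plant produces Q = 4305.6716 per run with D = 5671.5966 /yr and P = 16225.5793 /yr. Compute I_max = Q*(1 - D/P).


D/P = 0.3495
1 - D/P = 0.6505
I_max = 4305.6716 * 0.6505 = 2800.6386

2800.6386 units


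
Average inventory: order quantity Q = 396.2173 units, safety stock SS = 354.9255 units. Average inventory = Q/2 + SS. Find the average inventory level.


Q/2 = 198.1087
Avg = 198.1087 + 354.9255 = 553.0341

553.0341 units


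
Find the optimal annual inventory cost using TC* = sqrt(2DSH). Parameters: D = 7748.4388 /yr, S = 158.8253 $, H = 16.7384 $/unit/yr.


2*D*S*H = 41198160.8812
TC* = sqrt(41198160.8812) = 6418.5794

6418.5794 $/yr


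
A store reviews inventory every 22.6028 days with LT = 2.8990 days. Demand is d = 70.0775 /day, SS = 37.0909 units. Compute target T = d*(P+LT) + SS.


P + LT = 25.5018
d*(P+LT) = 70.0775 * 25.5018 = 1787.1024
T = 1787.1024 + 37.0909 = 1824.1933

1824.1933 units


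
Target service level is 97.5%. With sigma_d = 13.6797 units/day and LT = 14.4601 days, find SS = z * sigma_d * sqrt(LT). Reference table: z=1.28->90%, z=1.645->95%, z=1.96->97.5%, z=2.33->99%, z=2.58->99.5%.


From the table, SL = 97.5% corresponds to z = 1.96
sqrt(LT) = sqrt(14.4601) = 3.8026
SS = 1.96 * 13.6797 * 3.8026 = 101.9573

101.9573 units


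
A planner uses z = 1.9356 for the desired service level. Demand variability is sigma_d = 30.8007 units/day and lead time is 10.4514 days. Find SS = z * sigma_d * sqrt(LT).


sqrt(LT) = sqrt(10.4514) = 3.2329
SS = 1.9356 * 30.8007 * 3.2329 = 192.7363

192.7363 units


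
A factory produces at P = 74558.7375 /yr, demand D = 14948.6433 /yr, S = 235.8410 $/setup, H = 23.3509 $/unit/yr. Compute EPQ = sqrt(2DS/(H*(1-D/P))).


1 - D/P = 1 - 0.2005 = 0.7995
H*(1-D/P) = 18.6692
2DS = 7051005.9690
EPQ = sqrt(377681.9204) = 614.5583

614.5583 units


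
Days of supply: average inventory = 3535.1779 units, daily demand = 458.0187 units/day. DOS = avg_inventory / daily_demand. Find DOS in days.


DOS = 3535.1779 / 458.0187 = 7.7184

7.7184 days


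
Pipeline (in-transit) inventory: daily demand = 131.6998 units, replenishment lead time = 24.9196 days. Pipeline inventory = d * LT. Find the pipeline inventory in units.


Pipeline = 131.6998 * 24.9196 = 3281.9063

3281.9063 units


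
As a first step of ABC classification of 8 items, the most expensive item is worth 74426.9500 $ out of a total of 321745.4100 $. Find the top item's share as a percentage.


Top item = 74426.9500
Total = 321745.4100
Percentage = 74426.9500 / 321745.4100 * 100 = 23.1322

23.1322%


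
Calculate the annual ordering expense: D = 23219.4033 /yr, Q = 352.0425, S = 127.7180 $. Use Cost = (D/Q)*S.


Number of orders = D/Q = 65.9563
Cost = 65.9563 * 127.7180 = 8423.8004

8423.8004 $/yr


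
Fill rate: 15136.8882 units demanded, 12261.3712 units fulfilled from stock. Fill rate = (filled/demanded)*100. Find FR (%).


FR = 12261.3712 / 15136.8882 * 100 = 81.0032

81.0032%


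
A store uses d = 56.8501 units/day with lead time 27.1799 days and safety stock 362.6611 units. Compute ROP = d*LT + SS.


d*LT = 56.8501 * 27.1799 = 1545.1800
ROP = 1545.1800 + 362.6611 = 1907.8411

1907.8411 units


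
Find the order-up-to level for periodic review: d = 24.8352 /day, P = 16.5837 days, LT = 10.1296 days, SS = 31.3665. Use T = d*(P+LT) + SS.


P + LT = 26.7133
d*(P+LT) = 24.8352 * 26.7133 = 663.4301
T = 663.4301 + 31.3665 = 694.7966

694.7966 units


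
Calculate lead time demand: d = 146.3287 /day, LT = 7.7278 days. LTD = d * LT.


LTD = 146.3287 * 7.7278 = 1130.7989

1130.7989 units


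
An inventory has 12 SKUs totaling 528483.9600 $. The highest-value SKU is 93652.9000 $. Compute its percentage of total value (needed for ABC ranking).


Top item = 93652.9000
Total = 528483.9600
Percentage = 93652.9000 / 528483.9600 * 100 = 17.7210

17.7210%


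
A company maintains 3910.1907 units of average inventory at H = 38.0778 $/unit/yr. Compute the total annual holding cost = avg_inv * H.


Cost = 3910.1907 * 38.0778 = 148891.4594

148891.4594 $/yr


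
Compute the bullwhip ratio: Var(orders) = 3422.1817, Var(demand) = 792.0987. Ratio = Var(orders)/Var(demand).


BW = 3422.1817 / 792.0987 = 4.3204

4.3204


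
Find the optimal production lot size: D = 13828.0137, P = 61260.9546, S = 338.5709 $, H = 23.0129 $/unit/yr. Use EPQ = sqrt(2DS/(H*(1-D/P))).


1 - D/P = 1 - 0.2257 = 0.7743
H*(1-D/P) = 17.8184
2DS = 9363526.0872
EPQ = sqrt(525498.8648) = 724.9130

724.9130 units


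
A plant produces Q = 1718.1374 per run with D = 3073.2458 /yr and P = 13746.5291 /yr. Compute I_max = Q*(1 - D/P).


D/P = 0.2236
1 - D/P = 0.7764
I_max = 1718.1374 * 0.7764 = 1334.0216

1334.0216 units


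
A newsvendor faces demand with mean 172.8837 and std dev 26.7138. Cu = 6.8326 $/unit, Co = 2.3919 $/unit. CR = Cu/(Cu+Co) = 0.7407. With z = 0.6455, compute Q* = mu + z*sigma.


CR = Cu/(Cu+Co) = 6.8326/(6.8326+2.3919) = 0.7407
z = 0.6455
Q* = 172.8837 + 0.6455 * 26.7138 = 190.1275

190.1275 units


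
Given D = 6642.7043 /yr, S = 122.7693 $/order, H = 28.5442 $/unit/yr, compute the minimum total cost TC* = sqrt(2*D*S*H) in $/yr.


2*D*S*H = 46556740.9319
TC* = sqrt(46556740.9319) = 6823.2500

6823.2500 $/yr


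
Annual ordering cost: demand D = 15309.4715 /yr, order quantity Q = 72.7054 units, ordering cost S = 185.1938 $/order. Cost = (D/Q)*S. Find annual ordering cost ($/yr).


Number of orders = D/Q = 210.5686
Cost = 210.5686 * 185.1938 = 38995.9921

38995.9921 $/yr


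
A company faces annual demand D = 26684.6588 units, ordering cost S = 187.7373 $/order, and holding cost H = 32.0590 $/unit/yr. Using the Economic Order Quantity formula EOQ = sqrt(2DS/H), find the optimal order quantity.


2*D*S = 2 * 26684.6588 * 187.7373 = 10019411.5891
2*D*S/H = 312530.3843
EOQ = sqrt(312530.3843) = 559.0442

559.0442 units


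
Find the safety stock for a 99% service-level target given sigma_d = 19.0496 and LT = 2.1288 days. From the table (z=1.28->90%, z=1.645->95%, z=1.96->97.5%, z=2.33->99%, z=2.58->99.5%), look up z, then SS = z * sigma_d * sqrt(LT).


From the table, SL = 99% corresponds to z = 2.33
sqrt(LT) = sqrt(2.1288) = 1.4590
SS = 2.33 * 19.0496 * 1.4590 = 64.7604

64.7604 units


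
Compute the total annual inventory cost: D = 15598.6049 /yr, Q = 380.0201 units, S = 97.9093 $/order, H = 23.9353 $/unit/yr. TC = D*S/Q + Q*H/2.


Ordering cost = D*S/Q = 4018.8624
Holding cost = Q*H/2 = 4547.9475
TC = 4018.8624 + 4547.9475 = 8566.8099

8566.8099 $/yr


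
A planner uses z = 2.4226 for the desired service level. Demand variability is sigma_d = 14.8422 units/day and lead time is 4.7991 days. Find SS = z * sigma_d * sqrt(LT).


sqrt(LT) = sqrt(4.7991) = 2.1907
SS = 2.4226 * 14.8422 * 2.1907 = 78.7698

78.7698 units


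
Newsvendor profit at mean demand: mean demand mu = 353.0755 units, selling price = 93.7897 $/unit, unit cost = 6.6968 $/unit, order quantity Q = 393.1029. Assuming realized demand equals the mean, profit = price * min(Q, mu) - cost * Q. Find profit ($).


Sales at mu = min(393.1029, 353.0755) = 353.0755
Revenue = 93.7897 * 353.0755 = 33114.8452
Total cost = 6.6968 * 393.1029 = 2632.5315
Profit = 33114.8452 - 2632.5315 = 30482.3137

30482.3137 $


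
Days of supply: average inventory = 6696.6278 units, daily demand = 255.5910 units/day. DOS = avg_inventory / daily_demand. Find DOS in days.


DOS = 6696.6278 / 255.5910 = 26.2006

26.2006 days


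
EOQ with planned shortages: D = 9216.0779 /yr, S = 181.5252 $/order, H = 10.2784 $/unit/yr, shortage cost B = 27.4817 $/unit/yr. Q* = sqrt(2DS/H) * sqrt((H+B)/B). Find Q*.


sqrt(2DS/H) = 570.5501
sqrt((H+B)/B) = 1.1722
Q* = 570.5501 * 1.1722 = 668.7881

668.7881 units


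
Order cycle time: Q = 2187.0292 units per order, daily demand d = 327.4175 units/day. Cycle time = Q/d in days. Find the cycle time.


Cycle = 2187.0292 / 327.4175 = 6.6796

6.6796 days


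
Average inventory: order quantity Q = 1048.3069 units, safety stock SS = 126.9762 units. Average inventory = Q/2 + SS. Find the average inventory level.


Q/2 = 524.1535
Avg = 524.1535 + 126.9762 = 651.1297

651.1297 units


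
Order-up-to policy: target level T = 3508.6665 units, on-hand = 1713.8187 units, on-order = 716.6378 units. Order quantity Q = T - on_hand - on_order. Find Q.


Inventory position = OH + OO = 1713.8187 + 716.6378 = 2430.4565
Q = 3508.6665 - 2430.4565 = 1078.2100

1078.2100 units


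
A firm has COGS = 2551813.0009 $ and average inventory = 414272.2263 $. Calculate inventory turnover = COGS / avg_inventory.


Turnover = 2551813.0009 / 414272.2263 = 6.1597

6.1597


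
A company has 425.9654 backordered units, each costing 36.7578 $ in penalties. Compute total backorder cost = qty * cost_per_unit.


Total = 425.9654 * 36.7578 = 15657.5510

15657.5510 $


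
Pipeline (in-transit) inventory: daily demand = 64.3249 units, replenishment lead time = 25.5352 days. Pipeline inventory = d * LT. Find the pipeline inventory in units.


Pipeline = 64.3249 * 25.5352 = 1642.5492

1642.5492 units


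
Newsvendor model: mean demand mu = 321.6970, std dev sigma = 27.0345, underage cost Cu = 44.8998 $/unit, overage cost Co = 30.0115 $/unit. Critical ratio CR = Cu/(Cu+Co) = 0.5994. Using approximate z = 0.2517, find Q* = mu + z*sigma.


CR = Cu/(Cu+Co) = 44.8998/(44.8998+30.0115) = 0.5994
z = 0.2517
Q* = 321.6970 + 0.2517 * 27.0345 = 328.5016

328.5016 units


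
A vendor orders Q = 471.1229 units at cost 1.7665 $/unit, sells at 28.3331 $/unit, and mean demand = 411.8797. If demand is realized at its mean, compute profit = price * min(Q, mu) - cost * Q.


Sales at mu = min(471.1229, 411.8797) = 411.8797
Revenue = 28.3331 * 411.8797 = 11669.8287
Total cost = 1.7665 * 471.1229 = 832.2386
Profit = 11669.8287 - 832.2386 = 10837.5901

10837.5901 $


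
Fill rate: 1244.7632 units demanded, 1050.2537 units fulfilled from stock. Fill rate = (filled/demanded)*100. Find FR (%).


FR = 1050.2537 / 1244.7632 * 100 = 84.3738

84.3738%


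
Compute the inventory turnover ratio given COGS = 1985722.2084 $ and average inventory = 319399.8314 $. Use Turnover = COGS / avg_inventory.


Turnover = 1985722.2084 / 319399.8314 = 6.2170

6.2170


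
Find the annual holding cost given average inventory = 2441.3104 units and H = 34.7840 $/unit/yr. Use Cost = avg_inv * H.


Cost = 2441.3104 * 34.7840 = 84918.5410

84918.5410 $/yr


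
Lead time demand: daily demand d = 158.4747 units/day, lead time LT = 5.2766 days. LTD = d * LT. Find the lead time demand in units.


LTD = 158.4747 * 5.2766 = 836.2076

836.2076 units


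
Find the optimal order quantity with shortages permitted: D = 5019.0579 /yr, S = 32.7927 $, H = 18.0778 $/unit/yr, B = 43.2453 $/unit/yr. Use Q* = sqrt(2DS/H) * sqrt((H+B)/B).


sqrt(2DS/H) = 134.9404
sqrt((H+B)/B) = 1.1908
Q* = 134.9404 * 1.1908 = 160.6884

160.6884 units


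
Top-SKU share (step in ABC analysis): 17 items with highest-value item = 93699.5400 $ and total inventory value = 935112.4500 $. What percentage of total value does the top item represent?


Top item = 93699.5400
Total = 935112.4500
Percentage = 93699.5400 / 935112.4500 * 100 = 10.0201

10.0201%


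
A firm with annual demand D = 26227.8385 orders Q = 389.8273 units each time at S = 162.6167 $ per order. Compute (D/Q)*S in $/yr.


Number of orders = D/Q = 67.2807
Cost = 67.2807 * 162.6167 = 10940.9591

10940.9591 $/yr


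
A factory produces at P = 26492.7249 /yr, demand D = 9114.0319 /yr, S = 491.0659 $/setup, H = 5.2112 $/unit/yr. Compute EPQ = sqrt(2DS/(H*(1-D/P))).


1 - D/P = 1 - 0.3440 = 0.6560
H*(1-D/P) = 3.4184
2DS = 8951180.5552
EPQ = sqrt(2618497.0843) = 1618.1771

1618.1771 units


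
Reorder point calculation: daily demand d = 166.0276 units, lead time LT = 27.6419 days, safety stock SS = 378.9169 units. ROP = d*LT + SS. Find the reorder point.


d*LT = 166.0276 * 27.6419 = 4589.3183
ROP = 4589.3183 + 378.9169 = 4968.2352

4968.2352 units


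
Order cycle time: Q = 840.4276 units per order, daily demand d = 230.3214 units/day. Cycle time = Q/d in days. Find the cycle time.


Cycle = 840.4276 / 230.3214 = 3.6489

3.6489 days


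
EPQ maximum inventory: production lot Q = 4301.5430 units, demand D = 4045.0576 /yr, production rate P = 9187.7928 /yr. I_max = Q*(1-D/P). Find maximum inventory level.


D/P = 0.4403
1 - D/P = 0.5597
I_max = 4301.5430 * 0.5597 = 2407.7270

2407.7270 units


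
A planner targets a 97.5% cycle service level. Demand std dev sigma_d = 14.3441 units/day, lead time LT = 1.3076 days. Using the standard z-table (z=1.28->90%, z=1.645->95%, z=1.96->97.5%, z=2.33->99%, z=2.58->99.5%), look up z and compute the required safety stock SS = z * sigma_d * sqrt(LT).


From the table, SL = 97.5% corresponds to z = 1.96
sqrt(LT) = sqrt(1.3076) = 1.1435
SS = 1.96 * 14.3441 * 1.1435 = 32.1490

32.1490 units


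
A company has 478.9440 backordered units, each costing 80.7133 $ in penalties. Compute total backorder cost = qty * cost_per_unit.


Total = 478.9440 * 80.7133 = 38657.1508

38657.1508 $


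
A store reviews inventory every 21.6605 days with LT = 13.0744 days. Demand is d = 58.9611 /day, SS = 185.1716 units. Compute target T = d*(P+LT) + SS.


P + LT = 34.7349
d*(P+LT) = 58.9611 * 34.7349 = 2048.0079
T = 2048.0079 + 185.1716 = 2233.1795

2233.1795 units


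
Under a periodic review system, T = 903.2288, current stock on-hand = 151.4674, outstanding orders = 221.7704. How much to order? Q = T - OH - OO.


Inventory position = OH + OO = 151.4674 + 221.7704 = 373.2378
Q = 903.2288 - 373.2378 = 529.9910

529.9910 units


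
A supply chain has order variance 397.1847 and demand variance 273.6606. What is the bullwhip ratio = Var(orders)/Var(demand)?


BW = 397.1847 / 273.6606 = 1.4514

1.4514


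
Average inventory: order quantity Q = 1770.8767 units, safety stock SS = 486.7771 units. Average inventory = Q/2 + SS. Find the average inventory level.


Q/2 = 885.4384
Avg = 885.4384 + 486.7771 = 1372.2155

1372.2155 units


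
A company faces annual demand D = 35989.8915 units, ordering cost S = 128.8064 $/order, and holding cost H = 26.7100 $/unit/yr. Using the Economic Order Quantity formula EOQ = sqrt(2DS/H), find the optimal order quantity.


2*D*S = 2 * 35989.8915 * 128.8064 = 9271456.7210
2*D*S/H = 347115.5642
EOQ = sqrt(347115.5642) = 589.1651

589.1651 units


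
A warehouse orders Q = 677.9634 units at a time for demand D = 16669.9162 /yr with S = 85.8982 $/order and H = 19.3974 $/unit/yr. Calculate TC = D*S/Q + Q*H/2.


Ordering cost = D*S/Q = 2112.0842
Holding cost = Q*H/2 = 6575.3636
TC = 2112.0842 + 6575.3636 = 8687.4478

8687.4478 $/yr


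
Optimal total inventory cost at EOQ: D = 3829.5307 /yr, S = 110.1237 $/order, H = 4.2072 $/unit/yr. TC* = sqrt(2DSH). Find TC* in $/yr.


2*D*S*H = 3548538.3537
TC* = sqrt(3548538.3537) = 1883.7564

1883.7564 $/yr


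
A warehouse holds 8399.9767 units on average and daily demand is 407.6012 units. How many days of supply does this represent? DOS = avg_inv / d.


DOS = 8399.9767 / 407.6012 = 20.6083

20.6083 days


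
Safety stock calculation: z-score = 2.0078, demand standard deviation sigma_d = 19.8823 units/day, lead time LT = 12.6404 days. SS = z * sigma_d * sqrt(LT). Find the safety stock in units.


sqrt(LT) = sqrt(12.6404) = 3.5553
SS = 2.0078 * 19.8823 * 3.5553 = 141.9278

141.9278 units


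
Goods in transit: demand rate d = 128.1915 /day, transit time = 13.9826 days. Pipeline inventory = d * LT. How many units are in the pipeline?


Pipeline = 128.1915 * 13.9826 = 1792.4505

1792.4505 units


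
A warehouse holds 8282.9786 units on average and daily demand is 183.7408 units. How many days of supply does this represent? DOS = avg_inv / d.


DOS = 8282.9786 / 183.7408 = 45.0797

45.0797 days


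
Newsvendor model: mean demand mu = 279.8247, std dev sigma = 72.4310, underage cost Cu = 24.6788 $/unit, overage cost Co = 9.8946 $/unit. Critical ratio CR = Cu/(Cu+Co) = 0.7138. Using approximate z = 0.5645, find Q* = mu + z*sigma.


CR = Cu/(Cu+Co) = 24.6788/(24.6788+9.8946) = 0.7138
z = 0.5645
Q* = 279.8247 + 0.5645 * 72.4310 = 320.7120

320.7120 units


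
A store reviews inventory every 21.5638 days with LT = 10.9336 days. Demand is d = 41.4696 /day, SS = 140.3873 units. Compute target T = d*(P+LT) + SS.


P + LT = 32.4974
d*(P+LT) = 41.4696 * 32.4974 = 1347.6542
T = 1347.6542 + 140.3873 = 1488.0415

1488.0415 units


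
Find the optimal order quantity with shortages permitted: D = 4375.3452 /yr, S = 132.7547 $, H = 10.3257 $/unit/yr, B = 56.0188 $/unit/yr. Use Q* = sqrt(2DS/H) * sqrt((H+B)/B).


sqrt(2DS/H) = 335.4180
sqrt((H+B)/B) = 1.0883
Q* = 335.4180 * 1.0883 = 365.0244

365.0244 units


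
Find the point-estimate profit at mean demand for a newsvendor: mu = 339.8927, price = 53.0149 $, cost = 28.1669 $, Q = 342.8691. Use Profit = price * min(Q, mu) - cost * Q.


Sales at mu = min(342.8691, 339.8927) = 339.8927
Revenue = 53.0149 * 339.8927 = 18019.3775
Total cost = 28.1669 * 342.8691 = 9657.5597
Profit = 18019.3775 - 9657.5597 = 8361.8178

8361.8178 $


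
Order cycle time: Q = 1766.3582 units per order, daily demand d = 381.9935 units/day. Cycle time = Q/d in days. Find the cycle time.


Cycle = 1766.3582 / 381.9935 = 4.6241

4.6241 days


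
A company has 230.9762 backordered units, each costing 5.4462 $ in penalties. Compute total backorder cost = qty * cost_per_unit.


Total = 230.9762 * 5.4462 = 1257.9426

1257.9426 $


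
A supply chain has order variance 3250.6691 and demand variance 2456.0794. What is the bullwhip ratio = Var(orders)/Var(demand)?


BW = 3250.6691 / 2456.0794 = 1.3235

1.3235


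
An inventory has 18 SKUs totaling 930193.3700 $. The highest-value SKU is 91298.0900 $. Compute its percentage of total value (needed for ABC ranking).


Top item = 91298.0900
Total = 930193.3700
Percentage = 91298.0900 / 930193.3700 * 100 = 9.8150

9.8150%


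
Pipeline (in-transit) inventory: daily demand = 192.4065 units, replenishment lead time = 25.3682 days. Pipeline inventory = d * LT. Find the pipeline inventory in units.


Pipeline = 192.4065 * 25.3682 = 4881.0066

4881.0066 units


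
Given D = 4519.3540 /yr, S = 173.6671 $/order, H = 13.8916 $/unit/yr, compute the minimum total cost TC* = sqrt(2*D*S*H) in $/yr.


2*D*S*H = 21806008.5648
TC* = sqrt(21806008.5648) = 4669.6904

4669.6904 $/yr


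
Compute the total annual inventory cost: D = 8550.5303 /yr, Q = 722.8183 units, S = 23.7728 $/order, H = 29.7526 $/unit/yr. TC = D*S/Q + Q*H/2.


Ordering cost = D*S/Q = 281.2187
Holding cost = Q*H/2 = 10752.8619
TC = 281.2187 + 10752.8619 = 11034.0806

11034.0806 $/yr


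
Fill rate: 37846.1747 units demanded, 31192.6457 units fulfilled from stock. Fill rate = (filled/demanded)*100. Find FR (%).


FR = 31192.6457 / 37846.1747 * 100 = 82.4195

82.4195%


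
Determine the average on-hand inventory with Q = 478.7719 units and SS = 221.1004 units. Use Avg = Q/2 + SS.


Q/2 = 239.3860
Avg = 239.3860 + 221.1004 = 460.4864

460.4864 units


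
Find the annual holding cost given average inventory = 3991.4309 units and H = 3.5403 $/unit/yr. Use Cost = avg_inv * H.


Cost = 3991.4309 * 3.5403 = 14130.8628

14130.8628 $/yr


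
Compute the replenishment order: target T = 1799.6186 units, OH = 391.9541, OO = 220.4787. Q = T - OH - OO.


Inventory position = OH + OO = 391.9541 + 220.4787 = 612.4328
Q = 1799.6186 - 612.4328 = 1187.1858

1187.1858 units


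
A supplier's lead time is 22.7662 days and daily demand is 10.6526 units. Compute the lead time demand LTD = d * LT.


LTD = 10.6526 * 22.7662 = 242.5192

242.5192 units


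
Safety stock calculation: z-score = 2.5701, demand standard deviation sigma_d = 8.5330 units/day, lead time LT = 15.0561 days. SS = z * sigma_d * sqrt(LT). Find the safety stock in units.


sqrt(LT) = sqrt(15.0561) = 3.8802
SS = 2.5701 * 8.5330 * 3.8802 = 85.0958

85.0958 units


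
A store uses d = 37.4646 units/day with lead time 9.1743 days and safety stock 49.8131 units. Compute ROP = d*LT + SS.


d*LT = 37.4646 * 9.1743 = 343.7115
ROP = 343.7115 + 49.8131 = 393.5246

393.5246 units


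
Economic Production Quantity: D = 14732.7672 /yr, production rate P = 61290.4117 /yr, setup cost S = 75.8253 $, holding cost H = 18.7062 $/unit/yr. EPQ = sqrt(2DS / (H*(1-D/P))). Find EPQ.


1 - D/P = 1 - 0.2404 = 0.7596
H*(1-D/P) = 14.2097
2DS = 2234232.9855
EPQ = sqrt(157233.2621) = 396.5265

396.5265 units
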